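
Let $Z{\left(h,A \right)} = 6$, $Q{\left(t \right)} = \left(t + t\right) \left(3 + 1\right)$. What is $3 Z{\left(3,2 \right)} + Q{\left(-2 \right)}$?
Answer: $2$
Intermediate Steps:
$Q{\left(t \right)} = 8 t$ ($Q{\left(t \right)} = 2 t 4 = 8 t$)
$3 Z{\left(3,2 \right)} + Q{\left(-2 \right)} = 3 \cdot 6 + 8 \left(-2\right) = 18 - 16 = 2$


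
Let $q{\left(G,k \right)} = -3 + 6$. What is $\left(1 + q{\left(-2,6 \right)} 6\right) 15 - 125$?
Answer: $160$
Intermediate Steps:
$q{\left(G,k \right)} = 3$
$\left(1 + q{\left(-2,6 \right)} 6\right) 15 - 125 = \left(1 + 3 \cdot 6\right) 15 - 125 = \left(1 + 18\right) 15 - 125 = 19 \cdot 15 - 125 = 285 - 125 = 160$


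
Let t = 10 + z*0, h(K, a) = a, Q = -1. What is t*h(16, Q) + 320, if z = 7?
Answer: 310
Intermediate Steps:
t = 10 (t = 10 + 7*0 = 10 + 0 = 10)
t*h(16, Q) + 320 = 10*(-1) + 320 = -10 + 320 = 310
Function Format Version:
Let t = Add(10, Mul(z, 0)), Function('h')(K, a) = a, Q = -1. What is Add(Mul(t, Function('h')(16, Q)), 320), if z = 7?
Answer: 310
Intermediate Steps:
t = 10 (t = Add(10, Mul(7, 0)) = Add(10, 0) = 10)
Add(Mul(t, Function('h')(16, Q)), 320) = Add(Mul(10, -1), 320) = Add(-10, 320) = 310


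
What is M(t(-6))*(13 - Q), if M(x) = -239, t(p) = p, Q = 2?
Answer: -2629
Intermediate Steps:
M(t(-6))*(13 - Q) = -239*(13 - 1*2) = -239*(13 - 2) = -239*11 = -2629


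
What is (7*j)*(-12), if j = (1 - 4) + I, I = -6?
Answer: 756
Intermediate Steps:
j = -9 (j = (1 - 4) - 6 = -3 - 6 = -9)
(7*j)*(-12) = (7*(-9))*(-12) = -63*(-12) = 756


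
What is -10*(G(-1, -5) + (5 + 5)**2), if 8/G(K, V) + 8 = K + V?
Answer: -6960/7 ≈ -994.29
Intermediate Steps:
G(K, V) = 8/(-8 + K + V) (G(K, V) = 8/(-8 + (K + V)) = 8/(-8 + K + V))
-10*(G(-1, -5) + (5 + 5)**2) = -10*(8/(-8 - 1 - 5) + (5 + 5)**2) = -10*(8/(-14) + 10**2) = -10*(8*(-1/14) + 100) = -10*(-4/7 + 100) = -10*696/7 = -6960/7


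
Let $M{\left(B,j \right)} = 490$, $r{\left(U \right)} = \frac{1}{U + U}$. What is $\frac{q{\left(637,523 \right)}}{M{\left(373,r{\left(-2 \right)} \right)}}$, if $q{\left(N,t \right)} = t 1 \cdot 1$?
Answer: $\frac{523}{490} \approx 1.0673$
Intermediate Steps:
$r{\left(U \right)} = \frac{1}{2 U}$
$q{\left(N,t \right)} = t$ ($q{\left(N,t \right)} = t 1 = t$)
$\frac{q{\left(637,523 \right)}}{M{\left(373,r{\left(-2 \right)} \right)}} = \frac{523}{490}$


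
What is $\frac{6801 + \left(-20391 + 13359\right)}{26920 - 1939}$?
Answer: $- \frac{7}{757} \approx -0.009247$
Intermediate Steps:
$\frac{6801 + \left(-20391 + 13359\right)}{26920 - 1939} = \frac{6801 - 7032}{24981} = \left(-231\right) \frac{1}{24981} = - \frac{7}{757}$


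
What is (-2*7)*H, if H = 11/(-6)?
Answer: 77/3 ≈ 25.667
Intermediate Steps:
H = -11/6 (H = 11*(-1/6) = -11/6 ≈ -1.8333)
(-2*7)*H = -2*7*(-11/6) = -14*(-11/6) = 77/3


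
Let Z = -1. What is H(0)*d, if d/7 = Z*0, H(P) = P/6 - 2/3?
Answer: 0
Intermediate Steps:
H(P) = -⅔ + P/6 (H(P) = P*(⅙) - 2*⅓ = P/6 - ⅔ = -⅔ + P/6)
d = 0 (d = 7*(-1*0) = 7*0 = 0)
H(0)*d = (-⅔ + (⅙)*0)*0 = (-⅔ + 0)*0 = -⅔*0 = 0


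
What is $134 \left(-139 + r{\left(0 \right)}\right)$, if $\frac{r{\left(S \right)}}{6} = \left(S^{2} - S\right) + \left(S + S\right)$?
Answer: $-18626$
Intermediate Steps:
$r{\left(S \right)} = 6 S + 6 S^{2}$ ($r{\left(S \right)} = 6 \left(\left(S^{2} - S\right) + \left(S + S\right)\right) = 6 \left(\left(S^{2} - S\right) + 2 S\right) = 6 \left(S + S^{2}\right) = 6 S + 6 S^{2}$)
$134 \left(-139 + r{\left(0 \right)}\right) = 134 \left(-139 + 6 \cdot 0 \left(1 + 0\right)\right) = 134 \left(-139 + 6 \cdot 0 \cdot 1\right) = 134 \left(-139 + 0\right) = 134 \left(-139\right) = -18626$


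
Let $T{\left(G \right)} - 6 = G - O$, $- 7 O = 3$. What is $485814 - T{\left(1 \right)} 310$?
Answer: $\frac{3384578}{7} \approx 4.8351 \cdot 10^{5}$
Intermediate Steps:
$O = - \frac{3}{7}$ ($O = \left(- \frac{1}{7}\right) 3 = - \frac{3}{7} \approx -0.42857$)
$T{\left(G \right)} = \frac{45}{7} + G$ ($T{\left(G \right)} = 6 + \left(G - - \frac{3}{7}\right) = 6 + \left(G + \frac{3}{7}\right) = 6 + \left(\frac{3}{7} + G\right) = \frac{45}{7} + G$)
$485814 - T{\left(1 \right)} 310 = 485814 - \left(\frac{45}{7} + 1\right) 310 = 485814 - \frac{52}{7} \cdot 310 = 485814 - \frac{16120}{7} = \frac{3384578}{7}$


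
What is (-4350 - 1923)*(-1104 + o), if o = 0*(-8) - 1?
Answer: 6931665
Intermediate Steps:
o = -1 (o = 0 - 1 = -1)
(-4350 - 1923)*(-1104 + o) = (-4350 - 1923)*(-1104 - 1) = -6273*(-1105) = 6931665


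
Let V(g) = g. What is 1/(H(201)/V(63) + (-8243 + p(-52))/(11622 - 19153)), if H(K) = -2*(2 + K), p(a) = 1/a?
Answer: -3524508/18855763 ≈ -0.18692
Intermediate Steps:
H(K) = -4 - 2*K
1/(H(201)/V(63) + (-8243 + p(-52))/(11622 - 19153)) = 1/((-4 - 2*201)/63 + (-8243 + 1/(-52))/(11622 - 19153)) = 1/((-4 - 402)*(1/63) + (-8243 - 1/52)/(-7531)) = 1/(-406*1/63 - 428637/52*(-1/7531)) = 1/(-58/9 + 428637/391612) = 1/(-18855763/3524508) = -3524508/18855763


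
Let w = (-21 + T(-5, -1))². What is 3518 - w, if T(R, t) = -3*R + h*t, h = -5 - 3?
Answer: 3514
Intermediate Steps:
h = -8
T(R, t) = -8*t - 3*R (T(R, t) = -3*R - 8*t = -8*t - 3*R)
w = 4 (w = (-21 + (-8*(-1) - 3*(-5)))² = (-21 + (8 + 15))² = (-21 + 23)² = 2² = 4)
3518 - w = 3518 - 1*4 = 3518 - 4 = 3514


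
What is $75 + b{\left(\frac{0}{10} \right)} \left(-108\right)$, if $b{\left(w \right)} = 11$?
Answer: $-1113$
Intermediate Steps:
$75 + b{\left(\frac{0}{10} \right)} \left(-108\right) = 75 + 11 \left(-108\right) = 75 - 1188 = -1113$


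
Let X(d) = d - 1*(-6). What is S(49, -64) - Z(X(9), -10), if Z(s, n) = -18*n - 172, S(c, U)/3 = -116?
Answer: -356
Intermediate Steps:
X(d) = 6 + d (X(d) = d + 6 = 6 + d)
S(c, U) = -348 (S(c, U) = 3*(-116) = -348)
Z(s, n) = -172 - 18*n
S(49, -64) - Z(X(9), -10) = -348 - (-172 - 18*(-10)) = -348 - (-172 + 180) = -348 - 1*8 = -348 - 8 = -356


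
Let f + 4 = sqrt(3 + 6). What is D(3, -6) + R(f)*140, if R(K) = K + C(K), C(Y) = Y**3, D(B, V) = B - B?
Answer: -280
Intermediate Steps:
D(B, V) = 0
f = -1 (f = -4 + sqrt(3 + 6) = -4 + sqrt(9) = -4 + 3 = -1)
R(K) = K + K**3
D(3, -6) + R(f)*140 = 0 + (-1 + (-1)**3)*140 = 0 + (-1 - 1)*140 = 0 - 2*140 = 0 - 280 = -280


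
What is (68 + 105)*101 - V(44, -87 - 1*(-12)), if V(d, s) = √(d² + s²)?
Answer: 17473 - √7561 ≈ 17386.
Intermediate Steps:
(68 + 105)*101 - V(44, -87 - 1*(-12)) = (68 + 105)*101 - √(44² + (-87 - 1*(-12))²) = 173*101 - √(1936 + (-87 + 12)²) = 17473 - √(1936 + (-75)²) = 17473 - √(1936 + 5625) = 17473 - √7561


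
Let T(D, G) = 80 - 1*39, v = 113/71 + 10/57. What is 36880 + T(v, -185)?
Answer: 36921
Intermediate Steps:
v = 7151/4047 (v = 113*(1/71) + 10*(1/57) = 113/71 + 10/57 = 7151/4047 ≈ 1.7670)
T(D, G) = 41 (T(D, G) = 80 - 39 = 41)
36880 + T(v, -185) = 36880 + 41 = 36921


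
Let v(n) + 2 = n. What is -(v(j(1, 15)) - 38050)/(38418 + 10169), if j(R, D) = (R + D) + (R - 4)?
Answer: 38039/48587 ≈ 0.78290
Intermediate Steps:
j(R, D) = -4 + D + 2*R (j(R, D) = (D + R) + (-4 + R) = -4 + D + 2*R)
v(n) = -2 + n
-(v(j(1, 15)) - 38050)/(38418 + 10169) = -((-2 + (-4 + 15 + 2*1)) - 38050)/(38418 + 10169) = -((-2 + (-4 + 15 + 2)) - 38050)/48587 = -((-2 + 13) - 38050)/48587 = -(11 - 38050)/48587 = -(-38039)/48587 = -1*(-38039/48587) = 38039/48587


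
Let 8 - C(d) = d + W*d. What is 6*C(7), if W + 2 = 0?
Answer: 90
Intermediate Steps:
W = -2 (W = -2 + 0 = -2)
C(d) = 8 + d (C(d) = 8 - (d - 2*d) = 8 - (-1)*d = 8 + d)
6*C(7) = 6*(8 + 7) = 6*15 = 90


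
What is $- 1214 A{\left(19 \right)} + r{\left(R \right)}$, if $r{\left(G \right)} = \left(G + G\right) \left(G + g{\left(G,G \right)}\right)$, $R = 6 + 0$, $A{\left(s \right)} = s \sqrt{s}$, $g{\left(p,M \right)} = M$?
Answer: $144 - 23066 \sqrt{19} \approx -1.004 \cdot 10^{5}$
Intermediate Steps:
$A{\left(s \right)} = s^{\frac{3}{2}}$
$R = 6$
$r{\left(G \right)} = 4 G^{2}$ ($r{\left(G \right)} = \left(G + G\right) \left(G + G\right) = 2 G 2 G = 4 G^{2}$)
$- 1214 A{\left(19 \right)} + r{\left(R \right)} = - 1214 \cdot 19^{\frac{3}{2}} + 4 \cdot 6^{2} = - 1214 \cdot 19 \sqrt{19} + 4 \cdot 36 = - 23066 \sqrt{19} + 144 = 144 - 23066 \sqrt{19}$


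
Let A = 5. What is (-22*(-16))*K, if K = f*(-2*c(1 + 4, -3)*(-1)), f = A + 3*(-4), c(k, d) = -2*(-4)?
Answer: -39424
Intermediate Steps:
c(k, d) = 8
f = -7 (f = 5 + 3*(-4) = 5 - 12 = -7)
K = -112 (K = -7*(-2*8)*(-1) = -(-112)*(-1) = -7*16 = -112)
(-22*(-16))*K = -22*(-16)*(-112) = 352*(-112) = -39424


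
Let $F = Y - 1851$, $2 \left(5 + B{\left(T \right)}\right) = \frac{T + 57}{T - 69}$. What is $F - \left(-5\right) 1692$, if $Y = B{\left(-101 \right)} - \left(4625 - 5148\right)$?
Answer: $\frac{605806}{85} \approx 7127.1$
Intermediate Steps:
$B{\left(T \right)} = -5 + \frac{57 + T}{2 \left(-69 + T\right)}$ ($B{\left(T \right)} = -5 + \frac{\left(T + 57\right) \frac{1}{T - 69}}{2} = -5 + \frac{\left(57 + T\right) \frac{1}{-69 + T}}{2} = -5 + \frac{\frac{1}{-69 + T} \left(57 + T\right)}{2} = -5 + \frac{57 + T}{2 \left(-69 + T\right)}$)
$Y = \frac{44041}{85}$ ($Y = \frac{9 \left(83 - -101\right)}{2 \left(-69 - 101\right)} - \left(4625 - 5148\right) = \frac{9 \left(83 + 101\right)}{2 \left(-170\right)} - -523 = \frac{9}{2} \left(- \frac{1}{170}\right) 184 + 523 = - \frac{414}{85} + 523 = \frac{44041}{85} \approx 518.13$)
$F = - \frac{113294}{85}$ ($F = \frac{44041}{85} - 1851 = - \frac{113294}{85} \approx -1332.9$)
$F - \left(-5\right) 1692 = - \frac{113294}{85} - \left(-5\right) 1692 = - \frac{113294}{85} - -8460 = - \frac{113294}{85} + 8460 = \frac{605806}{85}$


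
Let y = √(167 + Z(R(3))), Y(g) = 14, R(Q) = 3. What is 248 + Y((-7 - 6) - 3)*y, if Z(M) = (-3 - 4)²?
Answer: 248 + 84*√6 ≈ 453.76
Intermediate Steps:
Z(M) = 49 (Z(M) = (-7)² = 49)
y = 6*√6 (y = √(167 + 49) = √216 = 6*√6 ≈ 14.697)
248 + Y((-7 - 6) - 3)*y = 248 + 14*(6*√6) = 248 + 84*√6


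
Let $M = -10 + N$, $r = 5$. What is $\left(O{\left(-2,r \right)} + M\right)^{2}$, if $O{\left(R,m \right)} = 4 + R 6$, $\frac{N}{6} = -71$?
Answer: $197136$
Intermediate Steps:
$N = -426$ ($N = 6 \left(-71\right) = -426$)
$O{\left(R,m \right)} = 4 + 6 R$
$M = -436$ ($M = -10 - 426 = -436$)
$\left(O{\left(-2,r \right)} + M\right)^{2} = \left(\left(4 + 6 \left(-2\right)\right) - 436\right)^{2} = \left(\left(4 - 12\right) - 436\right)^{2} = \left(-8 - 436\right)^{2} = \left(-444\right)^{2} = 197136$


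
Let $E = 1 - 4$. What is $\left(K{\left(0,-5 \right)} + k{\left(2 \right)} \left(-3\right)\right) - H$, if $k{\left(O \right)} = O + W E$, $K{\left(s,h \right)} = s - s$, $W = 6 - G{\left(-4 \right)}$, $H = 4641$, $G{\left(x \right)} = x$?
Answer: $-4557$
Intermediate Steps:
$E = -3$ ($E = 1 - 4 = -3$)
$W = 10$ ($W = 6 - -4 = 6 + 4 = 10$)
$K{\left(s,h \right)} = 0$
$k{\left(O \right)} = -30 + O$ ($k{\left(O \right)} = O + 10 \left(-3\right) = O - 30 = -30 + O$)
$\left(K{\left(0,-5 \right)} + k{\left(2 \right)} \left(-3\right)\right) - H = \left(0 + \left(-30 + 2\right) \left(-3\right)\right) - 4641 = \left(0 - -84\right) - 4641 = \left(0 + 84\right) - 4641 = 84 - 4641 = -4557$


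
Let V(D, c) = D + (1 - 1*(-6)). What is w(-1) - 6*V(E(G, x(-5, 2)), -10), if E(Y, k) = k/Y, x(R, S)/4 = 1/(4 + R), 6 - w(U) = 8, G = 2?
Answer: -32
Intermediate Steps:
w(U) = -2 (w(U) = 6 - 1*8 = 6 - 8 = -2)
x(R, S) = 4/(4 + R)
V(D, c) = 7 + D (V(D, c) = D + (1 + 6) = D + 7 = 7 + D)
w(-1) - 6*V(E(G, x(-5, 2)), -10) = -2 - 6*(7 + (4/(4 - 5))/2) = -2 - 6*(7 + (4/(-1))*(½)) = -2 - 6*(7 + (4*(-1))*(½)) = -2 - 6*(7 - 4*½) = -2 - 6*(7 - 2) = -2 - 6*5 = -2 - 30 = -32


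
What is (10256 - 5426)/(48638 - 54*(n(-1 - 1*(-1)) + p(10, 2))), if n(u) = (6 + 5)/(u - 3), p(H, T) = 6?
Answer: 2415/24256 ≈ 0.099563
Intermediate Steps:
n(u) = 11/(-3 + u)
(10256 - 5426)/(48638 - 54*(n(-1 - 1*(-1)) + p(10, 2))) = (10256 - 5426)/(48638 - 54*(11/(-3 + (-1 - 1*(-1))) + 6)) = 4830/(48638 - 54*(11/(-3 + (-1 + 1)) + 6)) = 4830/(48638 - 54*(11/(-3 + 0) + 6)) = 4830/(48638 - 54*(11/(-3) + 6)) = 4830/(48638 - 54*(11*(-⅓) + 6)) = 4830/(48638 - 54*(-11/3 + 6)) = 4830/(48638 - 54*7/3) = 4830/(48638 - 126) = 4830/48512 = 4830*(1/48512) = 2415/24256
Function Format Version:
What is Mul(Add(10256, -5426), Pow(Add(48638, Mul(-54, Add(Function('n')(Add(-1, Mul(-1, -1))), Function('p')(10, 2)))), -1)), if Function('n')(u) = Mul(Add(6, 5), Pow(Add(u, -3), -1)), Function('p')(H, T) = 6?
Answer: Rational(2415, 24256) ≈ 0.099563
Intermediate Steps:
Function('n')(u) = Mul(11, Pow(Add(-3, u), -1))
Mul(Add(10256, -5426), Pow(Add(48638, Mul(-54, Add(Function('n')(Add(-1, Mul(-1, -1))), Function('p')(10, 2)))), -1)) = Mul(Add(10256, -5426), Pow(Add(48638, Mul(-54, Add(Mul(11, Pow(Add(-3, Add(-1, Mul(-1, -1))), -1)), 6))), -1)) = Mul(4830, Pow(Add(48638, Mul(-54, Add(Mul(11, Pow(Add(-3, Add(-1, 1)), -1)), 6))), -1)) = Mul(4830, Pow(Add(48638, Mul(-54, Add(Mul(11, Pow(Add(-3, 0), -1)), 6))), -1)) = Mul(4830, Pow(Add(48638, Mul(-54, Add(Mul(11, Pow(-3, -1)), 6))), -1)) = Mul(4830, Pow(Add(48638, Mul(-54, Add(Mul(11, Rational(-1, 3)), 6))), -1)) = Mul(4830, Pow(Add(48638, Mul(-54, Add(Rational(-11, 3), 6))), -1)) = Mul(4830, Pow(Add(48638, Mul(-54, Rational(7, 3))), -1)) = Mul(4830, Pow(Add(48638, -126), -1)) = Mul(4830, Pow(48512, -1)) = Mul(4830, Rational(1, 48512)) = Rational(2415, 24256)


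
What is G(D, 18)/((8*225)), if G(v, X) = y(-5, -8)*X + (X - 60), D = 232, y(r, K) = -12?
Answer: -43/300 ≈ -0.14333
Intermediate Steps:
G(v, X) = -60 - 11*X (G(v, X) = -12*X + (X - 60) = -12*X + (-60 + X) = -60 - 11*X)
G(D, 18)/((8*225)) = (-60 - 11*18)/((8*225)) = (-60 - 198)/1800 = -258*1/1800 = -43/300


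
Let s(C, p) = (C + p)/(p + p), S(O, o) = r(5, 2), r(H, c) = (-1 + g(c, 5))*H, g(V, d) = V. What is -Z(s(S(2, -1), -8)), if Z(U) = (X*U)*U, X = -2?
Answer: 9/128 ≈ 0.070313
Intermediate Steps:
r(H, c) = H*(-1 + c) (r(H, c) = (-1 + c)*H = H*(-1 + c))
S(O, o) = 5 (S(O, o) = 5*(-1 + 2) = 5*1 = 5)
s(C, p) = (C + p)/(2*p) (s(C, p) = (C + p)/((2*p)) = (C + p)*(1/(2*p)) = (C + p)/(2*p))
Z(U) = -2*U**2 (Z(U) = (-2*U)*U = -2*U**2)
-Z(s(S(2, -1), -8)) = -(-2)*((1/2)*(5 - 8)/(-8))**2 = -(-2)*((1/2)*(-1/8)*(-3))**2 = -(-2)*(3/16)**2 = -(-2)*9/256 = -1*(-9/128) = 9/128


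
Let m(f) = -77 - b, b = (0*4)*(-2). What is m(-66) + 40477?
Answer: 40400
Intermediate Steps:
b = 0 (b = 0*(-2) = 0)
m(f) = -77 (m(f) = -77 - 1*0 = -77 + 0 = -77)
m(-66) + 40477 = -77 + 40477 = 40400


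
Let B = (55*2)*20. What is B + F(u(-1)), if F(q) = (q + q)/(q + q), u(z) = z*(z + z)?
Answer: 2201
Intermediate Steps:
u(z) = 2*z**2 (u(z) = z*(2*z) = 2*z**2)
F(q) = 1 (F(q) = (2*q)/((2*q)) = (2*q)*(1/(2*q)) = 1)
B = 2200 (B = 110*20 = 2200)
B + F(u(-1)) = 2200 + 1 = 2201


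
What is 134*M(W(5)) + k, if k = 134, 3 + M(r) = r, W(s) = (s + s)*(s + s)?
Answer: 13132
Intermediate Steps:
W(s) = 4*s² (W(s) = (2*s)*(2*s) = 4*s²)
M(r) = -3 + r
134*M(W(5)) + k = 134*(-3 + 4*5²) + 134 = 134*(-3 + 4*25) + 134 = 134*(-3 + 100) + 134 = 134*97 + 134 = 12998 + 134 = 13132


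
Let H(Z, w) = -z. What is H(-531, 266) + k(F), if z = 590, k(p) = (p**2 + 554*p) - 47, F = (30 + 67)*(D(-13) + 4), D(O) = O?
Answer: 277850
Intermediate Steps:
F = -873 (F = (30 + 67)*(-13 + 4) = 97*(-9) = -873)
k(p) = -47 + p**2 + 554*p
H(Z, w) = -590 (H(Z, w) = -1*590 = -590)
H(-531, 266) + k(F) = -590 + (-47 + (-873)**2 + 554*(-873)) = -590 + (-47 + 762129 - 483642) = -590 + 278440 = 277850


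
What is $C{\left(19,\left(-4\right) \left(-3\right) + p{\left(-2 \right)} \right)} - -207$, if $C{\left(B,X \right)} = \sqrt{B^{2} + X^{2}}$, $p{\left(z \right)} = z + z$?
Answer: $207 + 5 \sqrt{17} \approx 227.62$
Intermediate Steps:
$p{\left(z \right)} = 2 z$
$C{\left(19,\left(-4\right) \left(-3\right) + p{\left(-2 \right)} \right)} - -207 = \sqrt{19^{2} + \left(\left(-4\right) \left(-3\right) + 2 \left(-2\right)\right)^{2}} - -207 = \sqrt{361 + \left(12 - 4\right)^{2}} + 207 = \sqrt{361 + 8^{2}} + 207 = \sqrt{361 + 64} + 207 = \sqrt{425} + 207 = 5 \sqrt{17} + 207 = 207 + 5 \sqrt{17}$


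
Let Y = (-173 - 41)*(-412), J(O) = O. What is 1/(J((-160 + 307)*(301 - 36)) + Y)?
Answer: 1/127123 ≈ 7.8664e-6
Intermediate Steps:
Y = 88168 (Y = -214*(-412) = 88168)
1/(J((-160 + 307)*(301 - 36)) + Y) = 1/((-160 + 307)*(301 - 36) + 88168) = 1/(147*265 + 88168) = 1/(38955 + 88168) = 1/127123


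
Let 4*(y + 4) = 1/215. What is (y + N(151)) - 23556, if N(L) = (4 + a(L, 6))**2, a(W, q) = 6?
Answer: -20175599/860 ≈ -23460.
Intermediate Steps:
y = -3439/860 (y = -4 + (1/4)/215 = -4 + (1/4)*(1/215) = -4 + 1/860 = -3439/860 ≈ -3.9988)
N(L) = 100 (N(L) = (4 + 6)**2 = 10**2 = 100)
(y + N(151)) - 23556 = (-3439/860 + 100) - 23556 = 82561/860 - 23556 = -20175599/860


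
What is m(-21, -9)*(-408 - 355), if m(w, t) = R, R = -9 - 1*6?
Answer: 11445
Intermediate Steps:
R = -15 (R = -9 - 6 = -15)
m(w, t) = -15
m(-21, -9)*(-408 - 355) = -15*(-408 - 355) = -15*(-763) = 11445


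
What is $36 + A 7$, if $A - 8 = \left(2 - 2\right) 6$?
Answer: $92$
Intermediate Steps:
$A = 8$ ($A = 8 + \left(2 - 2\right) 6 = 8 + 0 \cdot 6 = 8 + 0 = 8$)
$36 + A 7 = 36 + 8 \cdot 7 = 36 + 56 = 92$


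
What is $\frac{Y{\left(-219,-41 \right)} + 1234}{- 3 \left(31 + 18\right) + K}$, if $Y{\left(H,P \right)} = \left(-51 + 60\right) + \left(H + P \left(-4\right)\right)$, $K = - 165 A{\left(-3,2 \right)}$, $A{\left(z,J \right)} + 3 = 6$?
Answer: $- \frac{198}{107} \approx -1.8505$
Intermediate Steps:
$A{\left(z,J \right)} = 3$ ($A{\left(z,J \right)} = -3 + 6 = 3$)
$K = -495$ ($K = \left(-165\right) 3 = -495$)
$Y{\left(H,P \right)} = 9 + H - 4 P$ ($Y{\left(H,P \right)} = 9 + \left(H - 4 P\right) = 9 + H - 4 P$)
$\frac{Y{\left(-219,-41 \right)} + 1234}{- 3 \left(31 + 18\right) + K} = \frac{\left(9 - 219 - -164\right) + 1234}{- 3 \left(31 + 18\right) - 495} = \frac{\left(9 - 219 + 164\right) + 1234}{\left(-3\right) 49 - 495} = \frac{-46 + 1234}{-147 - 495} = \frac{1188}{-642} = 1188 \left(- \frac{1}{642}\right) = - \frac{198}{107}$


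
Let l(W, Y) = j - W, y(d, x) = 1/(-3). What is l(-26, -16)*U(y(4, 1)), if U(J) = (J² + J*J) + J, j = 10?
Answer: -4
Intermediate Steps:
y(d, x) = -⅓
l(W, Y) = 10 - W
U(J) = J + 2*J² (U(J) = (J² + J²) + J = 2*J² + J = J + 2*J²)
l(-26, -16)*U(y(4, 1)) = (10 - 1*(-26))*(-(1 + 2*(-⅓))/3) = (10 + 26)*(-(1 - ⅔)/3) = 36*(-⅓*⅓) = 36*(-⅑) = -4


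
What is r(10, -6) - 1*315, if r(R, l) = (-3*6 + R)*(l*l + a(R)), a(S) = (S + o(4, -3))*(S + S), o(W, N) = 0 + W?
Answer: -2843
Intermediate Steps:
o(W, N) = W
a(S) = 2*S*(4 + S) (a(S) = (S + 4)*(S + S) = (4 + S)*(2*S) = 2*S*(4 + S))
r(R, l) = (-18 + R)*(l² + 2*R*(4 + R)) (r(R, l) = (-3*6 + R)*(l*l + 2*R*(4 + R)) = (-18 + R)*(l² + 2*R*(4 + R)))
r(10, -6) - 1*315 = (-144*10 - 28*10² - 18*(-6)² + 2*10³ + 10*(-6)²) - 1*315 = (-1440 - 28*100 - 18*36 + 2*1000 + 10*36) - 315 = (-1440 - 2800 - 648 + 2000 + 360) - 315 = -2528 - 315 = -2843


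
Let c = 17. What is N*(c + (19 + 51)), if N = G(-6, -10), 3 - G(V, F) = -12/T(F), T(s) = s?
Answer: 783/5 ≈ 156.60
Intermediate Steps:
G(V, F) = 3 + 12/F (G(V, F) = 3 - (-12)/F = 3 + 12/F)
N = 9/5 (N = 3 + 12/(-10) = 3 + 12*(-1/10) = 3 - 6/5 = 9/5 ≈ 1.8000)
N*(c + (19 + 51)) = 9*(17 + (19 + 51))/5 = 9*(17 + 70)/5 = (9/5)*87 = 783/5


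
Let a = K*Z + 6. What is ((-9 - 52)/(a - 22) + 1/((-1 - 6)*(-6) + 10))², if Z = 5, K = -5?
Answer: 10323369/4545424 ≈ 2.2712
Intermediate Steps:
a = -19 (a = -5*5 + 6 = -25 + 6 = -19)
((-9 - 52)/(a - 22) + 1/((-1 - 6)*(-6) + 10))² = ((-9 - 52)/(-19 - 22) + 1/((-1 - 6)*(-6) + 10))² = (-61/(-41) + 1/(-7*(-6) + 10))² = (-61*(-1/41) + 1/(42 + 10))² = (61/41 + 1/52)² = (3213/2132)² = 10323369/4545424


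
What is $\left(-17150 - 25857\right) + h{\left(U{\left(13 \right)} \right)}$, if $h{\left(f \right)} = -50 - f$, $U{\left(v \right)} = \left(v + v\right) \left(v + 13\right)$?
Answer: $-43733$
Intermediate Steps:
$U{\left(v \right)} = 2 v \left(13 + v\right)$
$\left(-17150 - 25857\right) + h{\left(U{\left(13 \right)} \right)} = \left(-17150 - 25857\right) - \left(50 + 2 \cdot 13 \left(13 + 13\right)\right) = -43007 - \left(50 + 2 \cdot 13 \cdot 26\right) = -43007 - 726 = -43733$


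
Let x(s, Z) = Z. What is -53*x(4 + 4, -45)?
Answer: 2385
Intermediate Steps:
-53*x(4 + 4, -45) = -53*(-45) = 2385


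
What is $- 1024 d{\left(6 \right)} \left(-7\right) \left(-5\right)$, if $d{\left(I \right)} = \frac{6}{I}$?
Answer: $-35840$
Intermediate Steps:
$- 1024 d{\left(6 \right)} \left(-7\right) \left(-5\right) = - 1024 \cdot \frac{6}{6} \left(-7\right) \left(-5\right) = - 1024 \cdot 6 \cdot \frac{1}{6} \left(-7\right) \left(-5\right) = - 1024 \cdot 1 \left(-7\right) \left(-5\right) = - 1024 \left(\left(-7\right) \left(-5\right)\right) = \left(-1024\right) 35 = -35840$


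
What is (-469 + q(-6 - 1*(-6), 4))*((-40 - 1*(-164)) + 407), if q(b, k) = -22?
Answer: -260721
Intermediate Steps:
(-469 + q(-6 - 1*(-6), 4))*((-40 - 1*(-164)) + 407) = (-469 - 22)*((-40 - 1*(-164)) + 407) = -491*((-40 + 164) + 407) = -491*(124 + 407) = -491*531 = -260721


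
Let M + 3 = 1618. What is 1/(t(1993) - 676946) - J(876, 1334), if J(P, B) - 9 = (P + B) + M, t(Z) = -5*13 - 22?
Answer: -2595744523/677033 ≈ -3834.0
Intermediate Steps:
t(Z) = -87 (t(Z) = -65 - 22 = -87)
M = 1615 (M = -3 + 1618 = 1615)
J(P, B) = 1624 + B + P (J(P, B) = 9 + ((P + B) + 1615) = 9 + ((B + P) + 1615) = 9 + (1615 + B + P) = 1624 + B + P)
1/(t(1993) - 676946) - J(876, 1334) = 1/(-87 - 676946) - (1624 + 1334 + 876) = 1/(-677033) - 1*3834 = -1/677033 - 3834 = -2595744523/677033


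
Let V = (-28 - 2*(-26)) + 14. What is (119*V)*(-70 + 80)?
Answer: 45220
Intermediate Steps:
V = 38 (V = (-28 + 52) + 14 = 24 + 14 = 38)
(119*V)*(-70 + 80) = (119*38)*(-70 + 80) = 4522*10 = 45220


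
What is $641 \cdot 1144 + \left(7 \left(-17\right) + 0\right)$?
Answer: $733185$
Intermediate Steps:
$641 \cdot 1144 + \left(7 \left(-17\right) + 0\right) = 733304 + \left(-119 + 0\right) = 733304 - 119 = 733185$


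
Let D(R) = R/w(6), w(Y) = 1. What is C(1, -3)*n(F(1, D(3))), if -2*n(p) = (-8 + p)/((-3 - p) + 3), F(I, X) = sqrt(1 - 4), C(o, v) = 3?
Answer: 3/2 + 4*I*sqrt(3) ≈ 1.5 + 6.9282*I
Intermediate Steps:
D(R) = R (D(R) = R/1 = R*1 = R)
F(I, X) = I*sqrt(3) (F(I, X) = sqrt(-3) = I*sqrt(3))
n(p) = (-8 + p)/(2*p) (n(p) = -(-8 + p)/(2*((-3 - p) + 3)) = -(-8 + p)/(2*((-p))) = -(-8 + p)*(-1/p)/2 = -(-1)*(-8 + p)/(2*p) = (-8 + p)/(2*p))
C(1, -3)*n(F(1, D(3))) = 3*((-8 + I*sqrt(3))/(2*((I*sqrt(3))))) = 3*((-I*sqrt(3)/3)*(-8 + I*sqrt(3))/2) = 3*(-I*sqrt(3)*(-8 + I*sqrt(3))/6) = -I*sqrt(3)*(-8 + I*sqrt(3))/2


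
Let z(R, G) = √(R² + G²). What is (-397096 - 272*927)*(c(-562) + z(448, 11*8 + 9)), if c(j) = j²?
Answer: -205058558560 - 649240*√210113 ≈ -2.0536e+11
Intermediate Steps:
z(R, G) = √(G² + R²)
(-397096 - 272*927)*(c(-562) + z(448, 11*8 + 9)) = (-397096 - 272*927)*((-562)² + √((11*8 + 9)² + 448²)) = (-397096 - 252144)*(315844 + √((88 + 9)² + 200704)) = -649240*(315844 + √(97² + 200704)) = -649240*(315844 + √(9409 + 200704)) = -649240*(315844 + √210113) = -205058558560 - 649240*√210113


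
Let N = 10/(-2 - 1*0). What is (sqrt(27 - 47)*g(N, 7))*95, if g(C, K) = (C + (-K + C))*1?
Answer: -3230*I*sqrt(5) ≈ -7222.5*I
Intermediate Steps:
N = -5 (N = 10/(-2 + 0) = 10/(-2) = 10*(-1/2) = -5)
g(C, K) = -K + 2*C (g(C, K) = (C + (C - K))*1 = (-K + 2*C)*1 = -K + 2*C)
(sqrt(27 - 47)*g(N, 7))*95 = (sqrt(27 - 47)*(-1*7 + 2*(-5)))*95 = (sqrt(-20)*(-7 - 10))*95 = ((2*I*sqrt(5))*(-17))*95 = -34*I*sqrt(5)*95 = -3230*I*sqrt(5)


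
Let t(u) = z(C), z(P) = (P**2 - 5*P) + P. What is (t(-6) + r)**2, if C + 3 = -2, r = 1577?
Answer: 2630884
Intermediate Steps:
C = -5 (C = -3 - 2 = -5)
z(P) = P**2 - 4*P
t(u) = 45 (t(u) = -5*(-4 - 5) = -5*(-9) = 45)
(t(-6) + r)**2 = (45 + 1577)**2 = 1622**2 = 2630884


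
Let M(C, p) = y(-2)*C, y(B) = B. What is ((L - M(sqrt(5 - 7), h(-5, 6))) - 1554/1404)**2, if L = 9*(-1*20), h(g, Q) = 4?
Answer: 1795541593/54756 - 84758*I*sqrt(2)/117 ≈ 32792.0 - 1024.5*I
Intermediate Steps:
M(C, p) = -2*C
L = -180 (L = 9*(-20) = -180)
((L - M(sqrt(5 - 7), h(-5, 6))) - 1554/1404)**2 = ((-180 - (-2)*sqrt(5 - 7)) - 1554/1404)**2 = ((-180 - (-2)*sqrt(-2)) - 1554*1/1404)**2 = ((-180 - (-2)*I*sqrt(2)) - 259/234)**2 = ((-180 + 2*I*sqrt(2)) - 259/234)**2 = (-42379/234 + 2*I*sqrt(2))**2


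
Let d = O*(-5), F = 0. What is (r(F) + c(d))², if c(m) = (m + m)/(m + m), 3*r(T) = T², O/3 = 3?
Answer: 1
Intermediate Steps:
O = 9 (O = 3*3 = 9)
r(T) = T²/3
d = -45 (d = 9*(-5) = -45)
c(m) = 1 (c(m) = (2*m)/((2*m)) = (2*m)*(1/(2*m)) = 1)
(r(F) + c(d))² = ((⅓)*0² + 1)² = ((⅓)*0 + 1)² = (0 + 1)² = 1² = 1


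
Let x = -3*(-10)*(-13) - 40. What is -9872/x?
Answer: 4936/215 ≈ 22.958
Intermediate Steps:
x = -430 (x = 30*(-13) - 40 = -390 - 40 = -430)
-9872/x = -9872/(-430) = -9872*(-1/430) = 4936/215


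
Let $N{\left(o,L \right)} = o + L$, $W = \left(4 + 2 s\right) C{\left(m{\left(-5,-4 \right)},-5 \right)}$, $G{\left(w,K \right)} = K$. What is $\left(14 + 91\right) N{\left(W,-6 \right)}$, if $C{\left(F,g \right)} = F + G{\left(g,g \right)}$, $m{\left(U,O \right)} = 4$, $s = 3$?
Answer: $-1680$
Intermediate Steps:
$C{\left(F,g \right)} = F + g$
$W = -10$ ($W = \left(4 + 2 \cdot 3\right) \left(4 - 5\right) = \left(4 + 6\right) \left(-1\right) = 10 \left(-1\right) = -10$)
$N{\left(o,L \right)} = L + o$
$\left(14 + 91\right) N{\left(W,-6 \right)} = \left(14 + 91\right) \left(-6 - 10\right) = 105 \left(-16\right) = -1680$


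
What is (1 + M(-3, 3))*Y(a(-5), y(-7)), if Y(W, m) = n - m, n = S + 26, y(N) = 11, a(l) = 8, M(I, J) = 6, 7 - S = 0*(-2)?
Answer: 154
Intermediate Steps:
S = 7 (S = 7 - 0*(-2) = 7 - 1*0 = 7 + 0 = 7)
n = 33 (n = 7 + 26 = 33)
Y(W, m) = 33 - m
(1 + M(-3, 3))*Y(a(-5), y(-7)) = (1 + 6)*(33 - 1*11) = 7*(33 - 11) = 7*22 = 154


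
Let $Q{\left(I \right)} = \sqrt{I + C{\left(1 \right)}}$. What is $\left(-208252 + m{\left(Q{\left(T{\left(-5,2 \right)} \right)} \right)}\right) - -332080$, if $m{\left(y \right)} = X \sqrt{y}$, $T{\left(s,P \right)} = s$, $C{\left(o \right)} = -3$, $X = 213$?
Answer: $123828 + 213 \sqrt[4]{-1} \cdot 2^{\frac{3}{4}} \approx 1.2408 \cdot 10^{5} + 253.3 i$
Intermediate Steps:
$Q{\left(I \right)} = \sqrt{-3 + I}$ ($Q{\left(I \right)} = \sqrt{I - 3} = \sqrt{-3 + I}$)
$m{\left(y \right)} = 213 \sqrt{y}$
$\left(-208252 + m{\left(Q{\left(T{\left(-5,2 \right)} \right)} \right)}\right) - -332080 = \left(-208252 + 213 \sqrt{\sqrt{-3 - 5}}\right) - -332080 = \left(-208252 + 213 \sqrt{\sqrt{-8}}\right) + 332080 = \left(-208252 + 213 \sqrt{2 i \sqrt{2}}\right) + 332080 = \left(-208252 + 213 \cdot 2^{\frac{3}{4}} \sqrt{i}\right) + 332080 = 123828 + 213 \cdot 2^{\frac{3}{4}} \sqrt{i}$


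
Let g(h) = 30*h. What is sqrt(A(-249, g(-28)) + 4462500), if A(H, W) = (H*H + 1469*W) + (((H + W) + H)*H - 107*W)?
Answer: sqrt(3713583) ≈ 1927.1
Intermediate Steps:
A(H, W) = H**2 + 1362*W + H*(W + 2*H) (A(H, W) = (H**2 + 1469*W) + ((W + 2*H)*H - 107*W) = (H**2 + 1469*W) + (H*(W + 2*H) - 107*W) = (H**2 + 1469*W) + (-107*W + H*(W + 2*H)) = H**2 + 1362*W + H*(W + 2*H))
sqrt(A(-249, g(-28)) + 4462500) = sqrt((3*(-249)**2 + 1362*(30*(-28)) - 7470*(-28)) + 4462500) = sqrt((3*62001 + 1362*(-840) - 249*(-840)) + 4462500) = sqrt((186003 - 1144080 + 209160) + 4462500) = sqrt(-748917 + 4462500) = sqrt(3713583)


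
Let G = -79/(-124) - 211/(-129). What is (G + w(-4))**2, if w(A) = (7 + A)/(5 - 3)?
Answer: 3642001801/255872016 ≈ 14.234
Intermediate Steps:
w(A) = 7/2 + A/2 (w(A) = (7 + A)/2 = (7 + A)*(1/2) = 7/2 + A/2)
G = 36355/15996 (G = -79*(-1/124) - 211*(-1/129) = 79/124 + 211/129 = 36355/15996 ≈ 2.2728)
(G + w(-4))**2 = (36355/15996 + (7/2 + (1/2)*(-4)))**2 = (36355/15996 + (7/2 - 2))**2 = (36355/15996 + 3/2)**2 = (60349/15996)**2 = 3642001801/255872016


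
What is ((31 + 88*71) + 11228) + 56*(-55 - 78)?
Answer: 10059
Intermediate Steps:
((31 + 88*71) + 11228) + 56*(-55 - 78) = ((31 + 6248) + 11228) + 56*(-133) = (6279 + 11228) - 7448 = 17507 - 7448 = 10059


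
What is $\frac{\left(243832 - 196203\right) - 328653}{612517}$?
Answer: $- \frac{281024}{612517} \approx -0.4588$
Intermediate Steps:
$\frac{\left(243832 - 196203\right) - 328653}{612517} = \left(47629 - 328653\right) \frac{1}{612517} = \left(-281024\right) \frac{1}{612517} = - \frac{281024}{612517}$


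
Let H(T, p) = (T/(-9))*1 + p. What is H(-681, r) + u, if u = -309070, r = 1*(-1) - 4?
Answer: -926998/3 ≈ -3.0900e+5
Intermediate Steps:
r = -5 (r = -1 - 4 = -5)
H(T, p) = p - T/9 (H(T, p) = (T*(-1/9))*1 + p = -T/9*1 + p = -T/9 + p = p - T/9)
H(-681, r) + u = (-5 - 1/9*(-681)) - 309070 = (-5 + 227/3) - 309070 = 212/3 - 309070 = -926998/3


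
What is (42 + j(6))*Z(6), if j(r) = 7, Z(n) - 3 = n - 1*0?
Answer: 441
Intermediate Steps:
Z(n) = 3 + n (Z(n) = 3 + (n - 1*0) = 3 + (n + 0) = 3 + n)
(42 + j(6))*Z(6) = (42 + 7)*(3 + 6) = 49*9 = 441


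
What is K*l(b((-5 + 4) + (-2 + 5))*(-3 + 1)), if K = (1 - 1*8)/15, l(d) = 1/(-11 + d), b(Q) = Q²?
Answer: 7/285 ≈ 0.024561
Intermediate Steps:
K = -7/15 (K = (1 - 8)*(1/15) = -7*1/15 = -7/15 ≈ -0.46667)
K*l(b((-5 + 4) + (-2 + 5))*(-3 + 1)) = -7/(15*(-11 + ((-5 + 4) + (-2 + 5))²*(-3 + 1))) = -7/(15*(-11 + (-1 + 3)²*(-2))) = -7/(15*(-11 + 2²*(-2))) = -7/(15*(-11 + 4*(-2))) = -7/(15*(-11 - 8)) = -7/15/(-19) = -7/15*(-1/19) = 7/285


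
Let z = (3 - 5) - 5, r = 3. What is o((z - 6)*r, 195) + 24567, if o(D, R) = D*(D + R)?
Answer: 18483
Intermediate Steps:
z = -7 (z = -2 - 5 = -7)
o((z - 6)*r, 195) + 24567 = ((-7 - 6)*3)*((-7 - 6)*3 + 195) + 24567 = (-13*3)*(-13*3 + 195) + 24567 = -39*(-39 + 195) + 24567 = -39*156 + 24567 = -6084 + 24567 = 18483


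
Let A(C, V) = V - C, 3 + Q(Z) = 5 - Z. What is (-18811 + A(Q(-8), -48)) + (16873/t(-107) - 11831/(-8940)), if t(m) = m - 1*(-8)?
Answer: -5616623497/295020 ≈ -19038.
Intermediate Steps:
t(m) = 8 + m (t(m) = m + 8 = 8 + m)
Q(Z) = 2 - Z (Q(Z) = -3 + (5 - Z) = 2 - Z)
(-18811 + A(Q(-8), -48)) + (16873/t(-107) - 11831/(-8940)) = (-18811 + (-48 - (2 - 1*(-8)))) + (16873/(8 - 107) - 11831/(-8940)) = (-18811 + (-48 - (2 + 8))) + (16873/(-99) - 11831*(-1/8940)) = (-18811 + (-48 - 1*10)) + (16873*(-1/99) + 11831/8940) = (-18811 + (-48 - 10)) + (-16873/99 + 11831/8940) = (-18811 - 58) - 49891117/295020 = -18869 - 49891117/295020 = -5616623497/295020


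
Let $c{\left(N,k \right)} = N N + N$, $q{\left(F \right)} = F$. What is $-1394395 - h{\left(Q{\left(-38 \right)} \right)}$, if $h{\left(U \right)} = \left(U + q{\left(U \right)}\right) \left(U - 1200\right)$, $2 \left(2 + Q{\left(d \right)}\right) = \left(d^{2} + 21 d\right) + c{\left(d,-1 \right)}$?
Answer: $-1033947$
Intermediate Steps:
$c{\left(N,k \right)} = N + N^{2}$ ($c{\left(N,k \right)} = N^{2} + N = N + N^{2}$)
$Q{\left(d \right)} = -2 + \frac{d^{2}}{2} + \frac{21 d}{2} + \frac{d \left(1 + d\right)}{2}$ ($Q{\left(d \right)} = -2 + \frac{\left(d^{2} + 21 d\right) + d \left(1 + d\right)}{2} = -2 + \frac{d^{2} + 21 d + d \left(1 + d\right)}{2} = -2 + \left(\frac{d^{2}}{2} + \frac{21 d}{2} + \frac{d \left(1 + d\right)}{2}\right) = -2 + \frac{d^{2}}{2} + \frac{21 d}{2} + \frac{d \left(1 + d\right)}{2}$)
$h{\left(U \right)} = 2 U \left(-1200 + U\right)$ ($h{\left(U \right)} = \left(U + U\right) \left(U - 1200\right) = 2 U \left(-1200 + U\right)$)
$-1394395 - h{\left(Q{\left(-38 \right)} \right)} = -1394395 - 2 \left(-2 + \left(-38\right)^{2} + 11 \left(-38\right)\right) \left(-1200 + \left(-2 + \left(-38\right)^{2} + 11 \left(-38\right)\right)\right) = -1394395 - 2 \left(-2 + 1444 - 418\right) \left(-1200 - -1024\right) = -1394395 - 2 \cdot 1024 \left(-1200 + 1024\right) = -1394395 - 2 \cdot 1024 \left(-176\right) = -1394395 - -360448 = -1394395 + 360448 = -1033947$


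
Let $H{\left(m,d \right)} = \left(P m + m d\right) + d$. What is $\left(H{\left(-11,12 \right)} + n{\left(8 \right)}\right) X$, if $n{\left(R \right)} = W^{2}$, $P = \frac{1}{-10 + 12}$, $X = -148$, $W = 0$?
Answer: $18574$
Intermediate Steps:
$P = \frac{1}{2} \approx 0.5$
$H{\left(m,d \right)} = d + \frac{m}{2} + d m$ ($H{\left(m,d \right)} = \left(\frac{m}{2} + m d\right) + d = \left(\frac{m}{2} + d m\right) + d = d + \frac{m}{2} + d m$)
$n{\left(R \right)} = 0$ ($n{\left(R \right)} = 0^{2} = 0$)
$\left(H{\left(-11,12 \right)} + n{\left(8 \right)}\right) X = \left(\left(12 + \frac{1}{2} \left(-11\right) + 12 \left(-11\right)\right) + 0\right) \left(-148\right) = \left(\left(12 - \frac{11}{2} - 132\right) + 0\right) \left(-148\right) = \left(- \frac{251}{2} + 0\right) \left(-148\right) = \left(- \frac{251}{2}\right) \left(-148\right) = 18574$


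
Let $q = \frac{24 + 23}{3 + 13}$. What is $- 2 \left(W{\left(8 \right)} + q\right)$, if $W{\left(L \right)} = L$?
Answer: $- \frac{175}{8} \approx -21.875$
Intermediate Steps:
$q = \frac{47}{16} \approx 2.9375$
$- 2 \left(W{\left(8 \right)} + q\right) = - 2 \left(8 + \frac{47}{16}\right) = \left(-2\right) \frac{175}{16} = - \frac{175}{8}$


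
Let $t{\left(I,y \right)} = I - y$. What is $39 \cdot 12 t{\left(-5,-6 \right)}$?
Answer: $468$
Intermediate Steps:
$39 \cdot 12 t{\left(-5,-6 \right)} = 39 \cdot 12 \left(-5 - -6\right) = 468 \left(-5 + 6\right) = 468 \cdot 1 = 468$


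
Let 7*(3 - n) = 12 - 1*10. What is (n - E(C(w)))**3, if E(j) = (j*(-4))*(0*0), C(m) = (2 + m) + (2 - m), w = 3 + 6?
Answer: 6859/343 ≈ 19.997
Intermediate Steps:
w = 9
n = 19/7 (n = 3 - (12 - 1*10)/7 = 3 - (12 - 10)/7 = 3 - 1/7*2 = 3 - 2/7 = 19/7 ≈ 2.7143)
C(m) = 4
E(j) = 0 (E(j) = -4*j*0 = 0)
(n - E(C(w)))**3 = (19/7 - 1*0)**3 = (19/7 + 0)**3 = (19/7)**3 = 6859/343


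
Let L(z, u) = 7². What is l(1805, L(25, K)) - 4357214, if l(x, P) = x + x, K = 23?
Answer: -4353604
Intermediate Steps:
L(z, u) = 49
l(x, P) = 2*x
l(1805, L(25, K)) - 4357214 = 2*1805 - 4357214 = 3610 - 4357214 = -4353604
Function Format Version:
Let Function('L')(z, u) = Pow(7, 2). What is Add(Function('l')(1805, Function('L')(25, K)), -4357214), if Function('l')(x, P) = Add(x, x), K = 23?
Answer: -4353604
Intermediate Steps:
Function('L')(z, u) = 49
Function('l')(x, P) = Mul(2, x)
Add(Function('l')(1805, Function('L')(25, K)), -4357214) = Add(Mul(2, 1805), -4357214) = Add(3610, -4357214) = -4353604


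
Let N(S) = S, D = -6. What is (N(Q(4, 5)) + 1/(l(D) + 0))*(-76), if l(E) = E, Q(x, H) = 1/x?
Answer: -19/3 ≈ -6.3333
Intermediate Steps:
(N(Q(4, 5)) + 1/(l(D) + 0))*(-76) = (1/4 + 1/(-6 + 0))*(-76) = (¼ + 1/(-6))*(-76) = (¼ - ⅙)*(-76) = (1/12)*(-76) = -19/3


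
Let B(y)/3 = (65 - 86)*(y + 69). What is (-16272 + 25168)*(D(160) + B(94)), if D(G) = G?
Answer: -89929664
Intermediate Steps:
B(y) = -4347 - 63*y (B(y) = 3*((65 - 86)*(y + 69)) = 3*(-21*(69 + y)) = 3*(-1449 - 21*y) = -4347 - 63*y)
(-16272 + 25168)*(D(160) + B(94)) = (-16272 + 25168)*(160 + (-4347 - 63*94)) = 8896*(160 + (-4347 - 5922)) = 8896*(160 - 10269) = 8896*(-10109) = -89929664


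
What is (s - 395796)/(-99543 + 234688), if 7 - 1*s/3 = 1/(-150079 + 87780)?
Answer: -24656386722/8419398355 ≈ -2.9285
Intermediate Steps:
s = 1308282/62299 (s = 21 - 3/(-150079 + 87780) = 21 - 3/(-62299) = 21 - 3*(-1/62299) = 21 + 3/62299 = 1308282/62299 ≈ 21.000)
(s - 395796)/(-99543 + 234688) = (1308282/62299 - 395796)/(-99543 + 234688) = -24656386722/62299/135145 = -24656386722/62299*1/135145 = -24656386722/8419398355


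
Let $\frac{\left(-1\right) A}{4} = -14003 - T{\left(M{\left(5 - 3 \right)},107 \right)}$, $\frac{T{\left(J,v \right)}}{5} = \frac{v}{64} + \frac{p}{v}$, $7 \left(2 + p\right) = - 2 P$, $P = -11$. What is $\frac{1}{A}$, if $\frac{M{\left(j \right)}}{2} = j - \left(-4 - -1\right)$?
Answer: $\frac{11984}{671651083} \approx 1.7843 \cdot 10^{-5}$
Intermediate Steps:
$p = \frac{8}{7}$ ($p = -2 + \frac{\left(-2\right) \left(-11\right)}{7} = -2 + \frac{1}{7} \cdot 22 = -2 + \frac{22}{7} = \frac{8}{7} \approx 1.1429$)
$M{\left(j \right)} = 6 + 2 j$ ($M{\left(j \right)} = 2 \left(j - \left(-4 - -1\right)\right) = 2 \left(j - \left(-4 + 1\right)\right) = 2 \left(j - -3\right) = 2 \left(j + 3\right) = 2 \left(3 + j\right) = 6 + 2 j$)
$T{\left(J,v \right)} = \frac{5 v}{64} + \frac{40}{7 v}$ ($T{\left(J,v \right)} = 5 \left(\frac{v}{64} + \frac{8}{7 v}\right) = \frac{5 v}{64} + \frac{40}{7 v}$)
$A = \frac{671651083}{11984}$ ($A = - 4 \left(-14003 - \frac{5 \left(512 + 7 \cdot 107^{2}\right)}{448 \cdot 107}\right) = - 4 \left(-14003 - \frac{5}{448} \cdot \frac{1}{107} \left(512 + 7 \cdot 11449\right)\right) = - 4 \left(-14003 - \frac{5}{448} \cdot \frac{1}{107} \left(512 + 80143\right)\right) = - 4 \left(-14003 - \frac{5}{448} \cdot \frac{1}{107} \cdot 80655\right) = - 4 \left(-14003 - \frac{403275}{47936}\right) = \left(-4\right) \left(- \frac{671651083}{47936}\right) = \frac{671651083}{11984} \approx 56046.0$)
$\frac{1}{A} = \frac{1}{\frac{671651083}{11984}} = \frac{11984}{671651083}$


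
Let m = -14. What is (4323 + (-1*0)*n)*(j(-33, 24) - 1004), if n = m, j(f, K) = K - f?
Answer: -4093881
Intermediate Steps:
n = -14
(4323 + (-1*0)*n)*(j(-33, 24) - 1004) = (4323 - 1*0*(-14))*((24 - 1*(-33)) - 1004) = (4323 + 0*(-14))*((24 + 33) - 1004) = (4323 + 0)*(57 - 1004) = 4323*(-947) = -4093881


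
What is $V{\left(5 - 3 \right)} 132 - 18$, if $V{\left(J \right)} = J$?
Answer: $246$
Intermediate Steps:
$V{\left(5 - 3 \right)} 132 - 18 = \left(5 - 3\right) 132 - 18 = 2 \cdot 132 - 18 = 264 - 18 = 246$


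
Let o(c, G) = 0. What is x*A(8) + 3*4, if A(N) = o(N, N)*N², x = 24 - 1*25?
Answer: 12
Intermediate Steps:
x = -1 (x = 24 - 25 = -1)
A(N) = 0 (A(N) = 0*N² = 0)
x*A(8) + 3*4 = -1*0 + 3*4 = 0 + 12 = 12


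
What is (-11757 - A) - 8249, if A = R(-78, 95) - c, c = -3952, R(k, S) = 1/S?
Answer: -2276011/95 ≈ -23958.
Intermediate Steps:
A = 375441/95 (A = 1/95 - 1*(-3952) = 1/95 + 3952 = 375441/95 ≈ 3952.0)
(-11757 - A) - 8249 = (-11757 - 1*375441/95) - 8249 = (-11757 - 375441/95) - 8249 = -1492356/95 - 8249 = -2276011/95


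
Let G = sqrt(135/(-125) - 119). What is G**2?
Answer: -3002/25 ≈ -120.08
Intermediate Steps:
G = I*sqrt(3002)/5 (G = sqrt(135*(-1/125) - 119) = sqrt(-27/25 - 119) = sqrt(-3002/25) = I*sqrt(3002)/5 ≈ 10.958*I)
G**2 = (I*sqrt(3002)/5)**2 = -3002/25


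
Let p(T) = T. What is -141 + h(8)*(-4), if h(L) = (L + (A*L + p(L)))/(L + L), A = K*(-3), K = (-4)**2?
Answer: -49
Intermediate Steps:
K = 16
A = -48 (A = 16*(-3) = -48)
h(L) = -23 (h(L) = (L + (-48*L + L))/(L + L) = (L - 47*L)/((2*L)) = (-46*L)*(1/(2*L)) = -23)
-141 + h(8)*(-4) = -141 - 23*(-4) = -141 + 92 = -49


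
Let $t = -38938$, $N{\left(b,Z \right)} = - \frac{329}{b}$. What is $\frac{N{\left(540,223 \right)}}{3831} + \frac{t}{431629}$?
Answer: $- \frac{80694604061}{892928177460} \approx -0.090371$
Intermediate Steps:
$\frac{N{\left(540,223 \right)}}{3831} + \frac{t}{431629} = \frac{\left(-329\right) \frac{1}{540}}{3831} - \frac{38938}{431629} = \left(-329\right) \frac{1}{540} \cdot \frac{1}{3831} - \frac{38938}{431629} = \left(- \frac{329}{540}\right) \frac{1}{3831} - \frac{38938}{431629} = - \frac{329}{2068740} - \frac{38938}{431629} = - \frac{80694604061}{892928177460}$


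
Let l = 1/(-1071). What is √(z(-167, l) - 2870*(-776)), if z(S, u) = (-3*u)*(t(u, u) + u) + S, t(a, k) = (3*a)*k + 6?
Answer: √36172949247743147/127449 ≈ 1492.3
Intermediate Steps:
t(a, k) = 6 + 3*a*k (t(a, k) = 3*a*k + 6 = 6 + 3*a*k)
l = -1/1071 ≈ -0.00093371
z(S, u) = S - 3*u*(6 + u + 3*u²) (z(S, u) = (-3*u)*((6 + 3*u*u) + u) + S = (-3*u)*((6 + 3*u²) + u) + S = (-3*u)*(6 + u + 3*u²) + S = -3*u*(6 + u + 3*u²) + S = S - 3*u*(6 + u + 3*u²))
√(z(-167, l) - 2870*(-776)) = √((-167 - 3*(-1/1071)² - 9*(-1/1071)*(2 + (-1/1071)²)) - 2870*(-776)) = √((-167 - 3*1/1147041 - 9*(-1/1071)*(2 + 1/1147041)) + 2227120) = √((-167 - 1/382347 - 9*(-1/1071)*2294083/1147041) + 2227120) = √((-167 - 1/382347 + 2294083/136497879) + 2227120) = √(-22792852067/136497879 + 2227120) = √(303974363426413/136497879) = √36172949247743147/127449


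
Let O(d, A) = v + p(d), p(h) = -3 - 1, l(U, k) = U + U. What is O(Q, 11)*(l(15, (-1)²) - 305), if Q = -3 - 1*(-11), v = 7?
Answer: -825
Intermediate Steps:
l(U, k) = 2*U
p(h) = -4
Q = 8 (Q = -3 + 11 = 8)
O(d, A) = 3 (O(d, A) = 7 - 4 = 3)
O(Q, 11)*(l(15, (-1)²) - 305) = 3*(2*15 - 305) = 3*(30 - 305) = 3*(-275) = -825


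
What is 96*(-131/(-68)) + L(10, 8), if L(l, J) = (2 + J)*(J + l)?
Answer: 6204/17 ≈ 364.94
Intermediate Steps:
96*(-131/(-68)) + L(10, 8) = 96*(-131/(-68)) + (8² + 2*8 + 2*10 + 8*10) = 96*(-131*(-1/68)) + (64 + 16 + 20 + 80) = 96*(131/68) + 180 = 3144/17 + 180 = 6204/17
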